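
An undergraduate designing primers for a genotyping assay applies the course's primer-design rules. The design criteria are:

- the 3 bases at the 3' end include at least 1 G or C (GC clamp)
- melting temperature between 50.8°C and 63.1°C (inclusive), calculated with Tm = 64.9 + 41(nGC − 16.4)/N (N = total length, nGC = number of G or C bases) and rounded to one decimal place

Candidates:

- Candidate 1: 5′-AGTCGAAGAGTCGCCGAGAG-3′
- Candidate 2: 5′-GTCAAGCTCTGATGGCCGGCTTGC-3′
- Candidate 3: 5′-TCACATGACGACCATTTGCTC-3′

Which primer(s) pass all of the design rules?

Candidate 1 (20 nt, A=6 T=2 G=8 C=4): 3' end GAG has 2 G/C ✓; Tm = 64.9 + 41·(12 − 16.4)/20 = 55.9°C ✓ — passes.
Candidate 2 (24 nt, A=3 T=6 G=8 C=7): 3' end TGC has 2 G/C ✓; Tm = 64.9 + 41·(15 − 16.4)/24 = 62.5°C ✓ — passes.
Candidate 3 (21 nt, A=5 T=6 G=3 C=7): 3' end CTC has 2 G/C ✓; Tm = 64.9 + 41·(10 − 16.4)/21 = 52.4°C ✓ — passes.

Candidate 1, Candidate 2 and Candidate 3.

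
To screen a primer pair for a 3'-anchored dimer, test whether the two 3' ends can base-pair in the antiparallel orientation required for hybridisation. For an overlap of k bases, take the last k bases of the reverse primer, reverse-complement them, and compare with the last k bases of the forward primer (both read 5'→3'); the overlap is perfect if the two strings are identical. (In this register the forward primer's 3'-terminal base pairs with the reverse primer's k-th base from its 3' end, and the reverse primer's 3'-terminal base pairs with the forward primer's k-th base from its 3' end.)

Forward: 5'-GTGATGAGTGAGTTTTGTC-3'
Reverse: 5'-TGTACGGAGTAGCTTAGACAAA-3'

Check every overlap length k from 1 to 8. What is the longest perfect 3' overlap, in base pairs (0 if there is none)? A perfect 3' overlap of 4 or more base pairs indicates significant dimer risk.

Last 8 bases (5'→3') — forward …GTTTTGTC, reverse …TAGACAAA.
Reverse complement of the reverse primer's last 8 bases: TTTGTCTA; its first k bases are the reverse complement of the reverse primer's last k bases, so a perfect k-base overlap needs the forward primer's last k bases to equal them.
Comparing (forward last k vs required): k=1: C vs T ✗; k=2: TC vs TT ✗; k=3: GTC vs TTT ✗; k=4: TGTC vs TTTG ✗; k=5: TTGTC vs TTTGT ✗; k=6: TTTGTC vs TTTGTC ✓; k=7: TTTTGTC vs TTTGTCT ✗; k=8: GTTTTGTC vs TTTGTCTA ✗.
Only k = 6 is perfect, so the longest perfect 3' overlap is 6.

Longest perfect overlap: 6 complementary base pairs; significant dimer risk (threshold 4).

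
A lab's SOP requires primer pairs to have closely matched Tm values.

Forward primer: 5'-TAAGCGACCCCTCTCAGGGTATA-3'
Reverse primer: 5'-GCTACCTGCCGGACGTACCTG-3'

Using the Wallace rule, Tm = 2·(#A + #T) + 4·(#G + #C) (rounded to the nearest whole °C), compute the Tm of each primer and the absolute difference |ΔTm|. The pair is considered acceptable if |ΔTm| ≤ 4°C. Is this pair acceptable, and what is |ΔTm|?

Forward: A=6 T=5 G=5 C=7 → Tm = 2·11 + 4·12 = 70°C.
Reverse: A=3 T=4 G=6 C=8 → Tm = 2·7 + 4·14 = 70°C.
|ΔTm| = |70 − 70| = 0°C, ≤ 4°C.

|ΔTm| = 0°C; the pair is acceptable.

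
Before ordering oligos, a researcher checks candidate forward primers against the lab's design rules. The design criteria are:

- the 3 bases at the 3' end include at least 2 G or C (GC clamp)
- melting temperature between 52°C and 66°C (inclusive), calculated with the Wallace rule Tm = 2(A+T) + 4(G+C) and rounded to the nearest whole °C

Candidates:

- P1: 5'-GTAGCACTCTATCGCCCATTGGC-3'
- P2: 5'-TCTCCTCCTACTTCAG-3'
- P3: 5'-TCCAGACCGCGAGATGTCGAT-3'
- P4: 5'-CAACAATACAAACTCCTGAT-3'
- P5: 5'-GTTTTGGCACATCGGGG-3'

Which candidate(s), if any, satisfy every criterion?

P1 (23 nt, A=4 T=6 G=5 C=8): 3' end GGC has 3 G/C ✓; Tm = 2·10 + 4·13 = 72°C, outside 52–66°C ✗ — fails.
P2 (16 nt, A=2 T=6 G=1 C=7): 3' end CAG has 2 G/C ✓; Tm = 2·8 + 4·8 = 48°C, outside 52–66°C ✗ — fails.
P3 (21 nt, A=5 T=4 G=6 C=6): 3' end GAT has 1 G/C, need ≥2 ✗; Tm = 2·9 + 4·12 = 66°C ✓ — fails.
P4 (20 nt, A=9 T=4 G=1 C=6): 3' end GAT has 1 G/C, need ≥2 ✗; Tm = 2·13 + 4·7 = 54°C ✓ — fails.
P5 (17 nt, A=2 T=5 G=7 C=3): 3' end GGG has 3 G/C ✓; Tm = 2·7 + 4·10 = 54°C ✓ — passes.

P5 only.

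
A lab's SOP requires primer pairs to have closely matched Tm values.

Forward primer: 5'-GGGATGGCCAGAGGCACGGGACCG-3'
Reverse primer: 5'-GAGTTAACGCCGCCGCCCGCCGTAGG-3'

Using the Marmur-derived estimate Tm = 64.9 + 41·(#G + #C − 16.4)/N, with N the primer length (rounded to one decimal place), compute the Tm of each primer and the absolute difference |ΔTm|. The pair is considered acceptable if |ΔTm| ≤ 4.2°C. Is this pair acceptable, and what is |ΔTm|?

|ΔTm| = 1.4°C; the pair is acceptable.

Forward: G+C = 18, N = 24 → Tm = 64.9 + 41·(18 − 16.4)/24 = 67.6°C.
Reverse: G+C = 19, N = 26 → Tm = 64.9 + 41·(19 − 16.4)/26 = 69.0°C.
|ΔTm| = |67.6 − 69.0| = 1.4°C, ≤ 4.2°C.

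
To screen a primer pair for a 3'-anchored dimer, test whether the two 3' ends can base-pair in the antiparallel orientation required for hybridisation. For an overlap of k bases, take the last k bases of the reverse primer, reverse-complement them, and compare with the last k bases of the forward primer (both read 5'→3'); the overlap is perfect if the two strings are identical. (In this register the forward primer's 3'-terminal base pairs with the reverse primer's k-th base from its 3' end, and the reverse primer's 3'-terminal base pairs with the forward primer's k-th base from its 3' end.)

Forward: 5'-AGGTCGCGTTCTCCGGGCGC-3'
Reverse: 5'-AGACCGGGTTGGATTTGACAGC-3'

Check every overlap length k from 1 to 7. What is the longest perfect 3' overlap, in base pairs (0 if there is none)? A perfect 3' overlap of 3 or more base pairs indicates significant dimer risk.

Longest perfect overlap: 2 complementary base pairs; below the dimer-risk threshold (threshold 3).

Last 7 bases (5'→3') — forward …CGGGCGC, reverse …TGACAGC.
Reverse complement of the reverse primer's last 7 bases: GCTGTCA; its first k bases are the reverse complement of the reverse primer's last k bases, so a perfect k-base overlap needs the forward primer's last k bases to equal them.
Comparing (forward last k vs required): k=1: C vs G ✗; k=2: GC vs GC ✓; k=3: CGC vs GCT ✗; k=4: GCGC vs GCTG ✗; k=5: GGCGC vs GCTGT ✗; k=6: GGGCGC vs GCTGTC ✗; k=7: CGGGCGC vs GCTGTCA ✗.
Only k = 2 is perfect, so the longest perfect 3' overlap is 2.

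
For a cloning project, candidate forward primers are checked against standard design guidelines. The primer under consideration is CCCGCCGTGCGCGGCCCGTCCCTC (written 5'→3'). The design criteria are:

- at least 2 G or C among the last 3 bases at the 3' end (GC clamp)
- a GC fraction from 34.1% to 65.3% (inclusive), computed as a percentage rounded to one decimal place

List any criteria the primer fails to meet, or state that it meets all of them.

Base counts: A=0, T=3, G=7, C=14 (length 24).
GC clamp: 3' end CTC has 2 G/C ✓
GC content: GC 21/24 = 87.5%, outside 34.1–65.3% ✗

Fails: GC content.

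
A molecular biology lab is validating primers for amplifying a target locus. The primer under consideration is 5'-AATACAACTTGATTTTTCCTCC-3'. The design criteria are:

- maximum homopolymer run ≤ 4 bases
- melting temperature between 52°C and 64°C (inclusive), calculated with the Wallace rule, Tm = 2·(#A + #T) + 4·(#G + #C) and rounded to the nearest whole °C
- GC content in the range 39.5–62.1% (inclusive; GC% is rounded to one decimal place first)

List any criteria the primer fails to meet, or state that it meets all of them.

Base counts: A=6, T=9, G=1, C=6 (length 22).
homopolymer run: longest run = 5, exceeds 4 ✗
Tm: Tm = 2·15 + 4·7 = 58°C ✓
GC content: GC 7/22 = 31.8%, outside 39.5–62.1% ✗

Fails: homopolymer run, GC content.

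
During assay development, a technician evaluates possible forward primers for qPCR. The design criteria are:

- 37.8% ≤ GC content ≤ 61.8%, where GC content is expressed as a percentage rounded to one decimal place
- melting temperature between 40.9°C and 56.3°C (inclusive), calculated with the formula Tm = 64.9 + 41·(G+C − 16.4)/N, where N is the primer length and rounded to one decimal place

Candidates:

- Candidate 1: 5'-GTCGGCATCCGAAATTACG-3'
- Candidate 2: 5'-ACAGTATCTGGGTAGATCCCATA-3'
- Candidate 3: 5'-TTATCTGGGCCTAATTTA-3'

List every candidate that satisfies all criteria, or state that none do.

Candidate 1 and Candidate 2.

Candidate 1 (19 nt, A=5 T=4 G=5 C=5): GC 10/19 = 52.6% ✓; Tm = 64.9 + 41·(10 − 16.4)/19 = 51.1°C ✓ — passes.
Candidate 2 (23 nt, A=7 T=6 G=5 C=5): GC 10/23 = 43.5% ✓; Tm = 64.9 + 41·(10 − 16.4)/23 = 53.5°C ✓ — passes.
Candidate 3 (18 nt, A=4 T=8 G=3 C=3): GC 6/18 = 33.3%, outside 37.8–61.8% ✗; Tm = 64.9 + 41·(6 − 16.4)/18 = 41.2°C ✓ — fails.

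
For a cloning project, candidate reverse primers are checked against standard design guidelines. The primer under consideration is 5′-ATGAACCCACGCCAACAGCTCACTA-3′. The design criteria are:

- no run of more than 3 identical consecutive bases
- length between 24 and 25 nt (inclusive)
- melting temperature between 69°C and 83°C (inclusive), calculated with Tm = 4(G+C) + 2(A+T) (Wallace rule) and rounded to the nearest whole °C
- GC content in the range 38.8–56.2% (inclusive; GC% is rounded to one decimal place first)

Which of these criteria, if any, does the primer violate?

Base counts: A=9, T=3, G=3, C=10 (length 25).
homopolymer run: longest run = 3 ✓
length: length 25 ✓
Tm: Tm = 2·12 + 4·13 = 76°C ✓
GC content: GC 13/25 = 52.0% ✓

Meets all criteria.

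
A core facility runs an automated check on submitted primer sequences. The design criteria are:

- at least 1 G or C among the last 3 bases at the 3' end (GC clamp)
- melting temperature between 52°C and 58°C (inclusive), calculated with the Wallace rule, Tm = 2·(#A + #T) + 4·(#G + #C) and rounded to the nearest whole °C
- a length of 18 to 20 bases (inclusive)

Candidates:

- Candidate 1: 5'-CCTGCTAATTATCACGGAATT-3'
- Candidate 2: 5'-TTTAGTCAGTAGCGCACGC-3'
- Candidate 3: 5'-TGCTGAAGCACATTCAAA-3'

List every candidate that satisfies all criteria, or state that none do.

Candidate 2 only.

Candidate 1 (21 nt, A=6 T=7 G=3 C=5): 3' end ATT has 0 G/C, need ≥1 ✗; Tm = 2·13 + 4·8 = 58°C ✓; length 21, outside 18–20 ✗ — fails.
Candidate 2 (19 nt, A=4 T=5 G=5 C=5): 3' end CGC has 3 G/C ✓; Tm = 2·9 + 4·10 = 58°C ✓; length 19 ✓ — passes.
Candidate 3 (18 nt, A=7 T=4 G=3 C=4): 3' end AAA has 0 G/C, need ≥1 ✗; Tm = 2·11 + 4·7 = 50°C, outside 52–58°C ✗; length 18 ✓ — fails.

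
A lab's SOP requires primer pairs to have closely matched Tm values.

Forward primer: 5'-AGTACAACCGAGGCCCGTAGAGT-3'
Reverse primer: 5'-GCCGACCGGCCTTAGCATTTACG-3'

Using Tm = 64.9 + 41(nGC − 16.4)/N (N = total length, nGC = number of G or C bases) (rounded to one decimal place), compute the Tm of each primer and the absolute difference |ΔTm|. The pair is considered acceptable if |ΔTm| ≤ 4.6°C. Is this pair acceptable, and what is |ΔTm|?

|ΔTm| = 1.8°C; the pair is acceptable.

Forward: G+C = 13, N = 23 → Tm = 64.9 + 41·(13 − 16.4)/23 = 58.8°C.
Reverse: G+C = 14, N = 23 → Tm = 64.9 + 41·(14 − 16.4)/23 = 60.6°C.
|ΔTm| = |58.8 − 60.6| = 1.8°C, ≤ 4.6°C.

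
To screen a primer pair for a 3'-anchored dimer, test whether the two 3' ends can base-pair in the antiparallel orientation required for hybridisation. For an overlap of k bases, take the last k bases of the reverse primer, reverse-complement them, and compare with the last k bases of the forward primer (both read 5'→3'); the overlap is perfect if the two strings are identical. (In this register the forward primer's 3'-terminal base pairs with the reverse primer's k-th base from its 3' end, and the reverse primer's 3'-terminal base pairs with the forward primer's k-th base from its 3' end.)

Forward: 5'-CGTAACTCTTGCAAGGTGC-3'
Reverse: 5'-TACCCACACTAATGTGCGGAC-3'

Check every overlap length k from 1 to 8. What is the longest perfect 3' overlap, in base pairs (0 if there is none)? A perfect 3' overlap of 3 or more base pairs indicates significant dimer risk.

Longest perfect overlap: 0 complementary base pairs; below the dimer-risk threshold (threshold 3).

Last 8 bases (5'→3') — forward …CAAGGTGC, reverse …GTGCGGAC.
Reverse complement of the reverse primer's last 8 bases: GTCCGCAC; its first k bases are the reverse complement of the reverse primer's last k bases, so a perfect k-base overlap needs the forward primer's last k bases to equal them.
Comparing (forward last k vs required): k=1: C vs G ✗; k=2: GC vs GT ✗; k=3: TGC vs GTC ✗; k=4: GTGC vs GTCC ✗; k=5: GGTGC vs GTCCG ✗; k=6: AGGTGC vs GTCCGC ✗; k=7: AAGGTGC vs GTCCGCA ✗; k=8: CAAGGTGC vs GTCCGCAC ✗.
No overlap length from 1 to 8 is perfect, so the longest perfect 3' overlap is 0.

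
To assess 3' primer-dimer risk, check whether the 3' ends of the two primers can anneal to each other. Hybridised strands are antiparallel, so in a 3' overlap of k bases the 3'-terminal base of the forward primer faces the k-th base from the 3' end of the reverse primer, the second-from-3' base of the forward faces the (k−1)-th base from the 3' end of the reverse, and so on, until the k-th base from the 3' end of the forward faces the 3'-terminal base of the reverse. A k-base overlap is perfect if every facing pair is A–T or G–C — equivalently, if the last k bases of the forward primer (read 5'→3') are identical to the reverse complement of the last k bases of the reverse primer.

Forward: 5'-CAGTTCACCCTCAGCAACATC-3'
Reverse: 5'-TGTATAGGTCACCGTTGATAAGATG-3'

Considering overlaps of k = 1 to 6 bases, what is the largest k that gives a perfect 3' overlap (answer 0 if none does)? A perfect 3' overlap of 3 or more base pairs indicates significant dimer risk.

Last 6 bases (5'→3') — forward …AACATC, reverse …AAGATG.
Reverse complement of the reverse primer's last 6 bases: CATCTT; its first k bases are the reverse complement of the reverse primer's last k bases, so a perfect k-base overlap needs the forward primer's last k bases to equal them.
Comparing (forward last k vs required): k=1: C vs C ✓; k=2: TC vs CA ✗; k=3: ATC vs CAT ✗; k=4: CATC vs CATC ✓; k=5: ACATC vs CATCT ✗; k=6: AACATC vs CATCTT ✗.
Perfect overlaps at k = 1, 4; the largest is 4.

Longest perfect overlap: 4 complementary base pairs; significant dimer risk (threshold 3).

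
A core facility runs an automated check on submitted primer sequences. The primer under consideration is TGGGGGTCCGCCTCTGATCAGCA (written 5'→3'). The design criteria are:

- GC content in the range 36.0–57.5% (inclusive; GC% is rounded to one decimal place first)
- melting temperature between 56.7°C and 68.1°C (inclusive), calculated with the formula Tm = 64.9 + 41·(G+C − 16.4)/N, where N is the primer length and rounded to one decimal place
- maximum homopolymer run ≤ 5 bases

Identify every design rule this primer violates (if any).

Fails: GC content.

Base counts: A=3, T=5, G=8, C=7 (length 23).
GC content: GC 15/23 = 65.2%, outside 36.0–57.5% ✗
Tm: Tm = 64.9 + 41·(15 − 16.4)/23 = 62.4°C ✓
homopolymer run: longest run = 5 ✓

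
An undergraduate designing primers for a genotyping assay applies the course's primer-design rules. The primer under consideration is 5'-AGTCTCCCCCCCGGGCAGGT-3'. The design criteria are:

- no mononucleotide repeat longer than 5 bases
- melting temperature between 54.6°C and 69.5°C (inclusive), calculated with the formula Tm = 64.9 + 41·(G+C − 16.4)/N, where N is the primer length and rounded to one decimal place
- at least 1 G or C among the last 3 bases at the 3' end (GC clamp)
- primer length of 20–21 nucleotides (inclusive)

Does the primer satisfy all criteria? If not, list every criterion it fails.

Base counts: A=2, T=3, G=6, C=9 (length 20).
homopolymer run: longest run = 7, exceeds 5 ✗
Tm: Tm = 64.9 + 41·(15 − 16.4)/20 = 62.0°C ✓
GC clamp: 3' end GGT has 2 G/C ✓
length: length 20 ✓

Fails: homopolymer run.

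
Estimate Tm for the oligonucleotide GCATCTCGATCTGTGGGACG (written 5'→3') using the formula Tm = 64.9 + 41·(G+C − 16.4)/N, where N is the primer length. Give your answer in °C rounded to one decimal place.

55.9°C

Base counts: A=3, T=5, G=7, C=5; G+C = 12, N = 20.
Tm = 64.9 + 41·(12 − 16.4)/20 = 64.9 + -180.40/20 = 55.9°C.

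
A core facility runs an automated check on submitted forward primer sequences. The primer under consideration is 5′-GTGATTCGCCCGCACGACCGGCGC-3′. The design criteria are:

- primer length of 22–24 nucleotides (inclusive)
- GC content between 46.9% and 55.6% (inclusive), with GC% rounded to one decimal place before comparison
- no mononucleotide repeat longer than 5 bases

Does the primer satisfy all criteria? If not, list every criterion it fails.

Base counts: A=3, T=3, G=8, C=10 (length 24).
length: length 24 ✓
GC content: GC 18/24 = 75.0%, outside 46.9–55.6% ✗
homopolymer run: longest run = 3 ✓

Fails: GC content.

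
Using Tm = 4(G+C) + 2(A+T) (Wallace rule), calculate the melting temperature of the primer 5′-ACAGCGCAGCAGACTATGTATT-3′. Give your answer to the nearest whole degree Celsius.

64°C

Base counts: A=7, T=5, G=5, C=5 (length 22).
Tm = 2·(7+5) + 4·(5+5) = 2·12 + 4·10 = 24 + 40 = 64°C.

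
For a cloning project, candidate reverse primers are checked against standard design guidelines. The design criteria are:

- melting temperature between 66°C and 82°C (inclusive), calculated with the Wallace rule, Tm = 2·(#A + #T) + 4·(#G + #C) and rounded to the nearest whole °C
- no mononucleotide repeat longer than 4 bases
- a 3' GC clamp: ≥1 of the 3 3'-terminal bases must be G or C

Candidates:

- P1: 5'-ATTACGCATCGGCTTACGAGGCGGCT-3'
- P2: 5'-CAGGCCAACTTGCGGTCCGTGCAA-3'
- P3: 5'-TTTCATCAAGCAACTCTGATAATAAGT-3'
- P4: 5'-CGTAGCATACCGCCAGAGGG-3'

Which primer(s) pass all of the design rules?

P1, P2, P3 and P4.

P1 (26 nt, A=5 T=6 G=8 C=7): Tm = 2·11 + 4·15 = 82°C ✓; longest run = 2 ✓; 3' end GCT has 2 G/C ✓ — passes.
P2 (24 nt, A=5 T=4 G=7 C=8): Tm = 2·9 + 4·15 = 78°C ✓; longest run = 2 ✓; 3' end CAA has 1 G/C ✓ — passes.
P3 (27 nt, A=10 T=9 G=3 C=5): Tm = 2·19 + 4·8 = 70°C ✓; longest run = 3 ✓; 3' end AGT has 1 G/C ✓ — passes.
P4 (20 nt, A=5 T=2 G=7 C=6): Tm = 2·7 + 4·13 = 66°C ✓; longest run = 3 ✓; 3' end GGG has 3 G/C ✓ — passes.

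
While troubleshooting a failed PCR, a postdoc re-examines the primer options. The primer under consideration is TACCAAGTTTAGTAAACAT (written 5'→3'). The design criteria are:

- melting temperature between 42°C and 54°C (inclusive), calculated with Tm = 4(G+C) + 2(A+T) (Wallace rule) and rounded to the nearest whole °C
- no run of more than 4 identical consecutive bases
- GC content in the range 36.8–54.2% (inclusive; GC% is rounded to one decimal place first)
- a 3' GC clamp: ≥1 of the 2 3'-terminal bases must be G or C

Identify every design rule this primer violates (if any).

Fails: GC content, GC clamp.

Base counts: A=8, T=6, G=2, C=3 (length 19).
Tm: Tm = 2·14 + 4·5 = 48°C ✓
homopolymer run: longest run = 3 ✓
GC content: GC 5/19 = 26.3%, outside 36.8–54.2% ✗
GC clamp: 3' end AT has 0 G/C, need ≥1 ✗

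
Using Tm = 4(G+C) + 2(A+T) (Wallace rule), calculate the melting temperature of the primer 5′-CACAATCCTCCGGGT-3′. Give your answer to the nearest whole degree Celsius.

Base counts: A=3, T=3, G=3, C=6 (length 15).
Tm = 2·(3+3) + 4·(3+6) = 2·6 + 4·9 = 12 + 36 = 48°C.

48°C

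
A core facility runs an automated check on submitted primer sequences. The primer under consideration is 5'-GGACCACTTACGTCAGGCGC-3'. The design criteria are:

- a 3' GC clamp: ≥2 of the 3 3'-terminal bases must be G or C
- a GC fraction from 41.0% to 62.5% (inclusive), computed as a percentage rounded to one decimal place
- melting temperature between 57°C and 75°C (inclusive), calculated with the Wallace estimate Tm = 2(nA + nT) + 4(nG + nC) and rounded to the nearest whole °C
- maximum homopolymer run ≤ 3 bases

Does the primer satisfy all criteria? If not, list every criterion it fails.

Fails: GC content.

Base counts: A=4, T=3, G=6, C=7 (length 20).
GC clamp: 3' end CGC has 3 G/C ✓
GC content: GC 13/20 = 65.0%, outside 41.0–62.5% ✗
Tm: Tm = 2·7 + 4·13 = 66°C ✓
homopolymer run: longest run = 2 ✓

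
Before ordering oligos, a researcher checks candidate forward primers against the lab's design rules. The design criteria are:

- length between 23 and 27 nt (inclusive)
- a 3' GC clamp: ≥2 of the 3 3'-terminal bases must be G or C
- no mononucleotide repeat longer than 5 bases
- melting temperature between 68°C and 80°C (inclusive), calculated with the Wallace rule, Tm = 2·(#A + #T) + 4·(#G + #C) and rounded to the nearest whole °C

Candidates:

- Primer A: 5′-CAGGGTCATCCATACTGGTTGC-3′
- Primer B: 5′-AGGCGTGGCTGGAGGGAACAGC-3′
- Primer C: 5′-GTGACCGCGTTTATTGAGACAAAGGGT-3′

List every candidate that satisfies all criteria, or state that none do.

Primer A (22 nt, A=4 T=6 G=6 C=6): length 22, outside 23–27 ✗; 3' end TGC has 2 G/C ✓; longest run = 3 ✓; Tm = 2·10 + 4·12 = 68°C ✓ — fails.
Primer B (22 nt, A=5 T=2 G=11 C=4): length 22, outside 23–27 ✗; 3' end AGC has 2 G/C ✓; longest run = 3 ✓; Tm = 2·7 + 4·15 = 74°C ✓ — fails.
Primer C (27 nt, A=7 T=7 G=9 C=4): length 27 ✓; 3' end GGT has 2 G/C ✓; longest run = 3 ✓; Tm = 2·14 + 4·13 = 80°C ✓ — passes.

Primer C only.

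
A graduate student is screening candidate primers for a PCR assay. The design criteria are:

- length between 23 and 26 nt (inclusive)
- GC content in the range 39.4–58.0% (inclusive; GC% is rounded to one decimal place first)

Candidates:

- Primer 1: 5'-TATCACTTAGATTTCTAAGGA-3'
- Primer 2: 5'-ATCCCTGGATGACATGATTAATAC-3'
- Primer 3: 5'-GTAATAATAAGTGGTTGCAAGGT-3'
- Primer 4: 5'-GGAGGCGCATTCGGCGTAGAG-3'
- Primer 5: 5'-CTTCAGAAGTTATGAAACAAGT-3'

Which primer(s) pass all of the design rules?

None of the candidates satisfy all criteria.

Primer 1 (21 nt, A=7 T=8 G=3 C=3): length 21, outside 23–26 ✗; GC 6/21 = 28.6%, outside 39.4–58.0% ✗ — fails.
Primer 2 (24 nt, A=8 T=7 G=4 C=5): length 24 ✓; GC 9/24 = 37.5%, outside 39.4–58.0% ✗ — fails.
Primer 3 (23 nt, A=8 T=7 G=7 C=1): length 23 ✓; GC 8/23 = 34.8%, outside 39.4–58.0% ✗ — fails.
Primer 4 (21 nt, A=4 T=3 G=10 C=4): length 21, outside 23–26 ✗; GC 14/21 = 66.7%, outside 39.4–58.0% ✗ — fails.
Primer 5 (22 nt, A=9 T=6 G=4 C=3): length 22, outside 23–26 ✗; GC 7/22 = 31.8%, outside 39.4–58.0% ✗ — fails.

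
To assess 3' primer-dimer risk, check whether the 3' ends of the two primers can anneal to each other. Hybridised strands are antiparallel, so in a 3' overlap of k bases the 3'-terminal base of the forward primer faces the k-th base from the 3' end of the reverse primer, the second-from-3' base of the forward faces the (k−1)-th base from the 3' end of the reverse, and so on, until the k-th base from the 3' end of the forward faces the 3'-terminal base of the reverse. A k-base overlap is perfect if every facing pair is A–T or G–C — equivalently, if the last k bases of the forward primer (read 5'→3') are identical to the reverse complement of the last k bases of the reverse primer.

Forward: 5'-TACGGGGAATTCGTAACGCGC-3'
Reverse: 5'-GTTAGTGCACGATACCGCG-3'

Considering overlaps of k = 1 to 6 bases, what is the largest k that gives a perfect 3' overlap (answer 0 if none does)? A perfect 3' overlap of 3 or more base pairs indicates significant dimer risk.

Last 6 bases (5'→3') — forward …ACGCGC, reverse …ACCGCG.
Reverse complement of the reverse primer's last 6 bases: CGCGGT; its first k bases are the reverse complement of the reverse primer's last k bases, so a perfect k-base overlap needs the forward primer's last k bases to equal them.
Comparing (forward last k vs required): k=1: C vs C ✓; k=2: GC vs CG ✗; k=3: CGC vs CGC ✓; k=4: GCGC vs CGCG ✗; k=5: CGCGC vs CGCGG ✗; k=6: ACGCGC vs CGCGGT ✗.
Perfect overlaps at k = 1, 3; the largest is 3.

Longest perfect overlap: 3 complementary base pairs; significant dimer risk (threshold 3).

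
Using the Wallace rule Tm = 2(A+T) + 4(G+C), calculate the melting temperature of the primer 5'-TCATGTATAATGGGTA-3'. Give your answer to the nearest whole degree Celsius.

42°C

Base counts: A=5, T=6, G=4, C=1 (length 16).
Tm = 2·(5+6) + 4·(4+1) = 2·11 + 4·5 = 22 + 20 = 42°C.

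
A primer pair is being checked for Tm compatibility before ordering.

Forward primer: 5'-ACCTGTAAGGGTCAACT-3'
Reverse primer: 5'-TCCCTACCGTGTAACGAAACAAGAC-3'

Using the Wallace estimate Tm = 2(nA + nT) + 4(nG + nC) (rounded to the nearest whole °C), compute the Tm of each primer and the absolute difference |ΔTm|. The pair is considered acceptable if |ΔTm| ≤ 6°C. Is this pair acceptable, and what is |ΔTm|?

Forward: A=5 T=4 G=4 C=4 → Tm = 2·9 + 4·8 = 50°C.
Reverse: A=9 T=4 G=4 C=8 → Tm = 2·13 + 4·12 = 74°C.
|ΔTm| = |50 − 74| = 24°C, > 6°C.

|ΔTm| = 24°C; the pair is not acceptable.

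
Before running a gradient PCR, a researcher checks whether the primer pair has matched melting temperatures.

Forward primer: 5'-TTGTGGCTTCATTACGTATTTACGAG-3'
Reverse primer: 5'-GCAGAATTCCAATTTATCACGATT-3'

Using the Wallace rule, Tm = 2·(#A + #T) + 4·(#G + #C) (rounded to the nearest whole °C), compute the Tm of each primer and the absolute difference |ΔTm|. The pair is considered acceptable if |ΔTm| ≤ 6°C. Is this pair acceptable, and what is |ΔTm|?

|ΔTm| = 8°C; the pair is not acceptable.

Forward: A=5 T=11 G=6 C=4 → Tm = 2·16 + 4·10 = 72°C.
Reverse: A=8 T=8 G=3 C=5 → Tm = 2·16 + 4·8 = 64°C.
|ΔTm| = |72 − 64| = 8°C, > 6°C.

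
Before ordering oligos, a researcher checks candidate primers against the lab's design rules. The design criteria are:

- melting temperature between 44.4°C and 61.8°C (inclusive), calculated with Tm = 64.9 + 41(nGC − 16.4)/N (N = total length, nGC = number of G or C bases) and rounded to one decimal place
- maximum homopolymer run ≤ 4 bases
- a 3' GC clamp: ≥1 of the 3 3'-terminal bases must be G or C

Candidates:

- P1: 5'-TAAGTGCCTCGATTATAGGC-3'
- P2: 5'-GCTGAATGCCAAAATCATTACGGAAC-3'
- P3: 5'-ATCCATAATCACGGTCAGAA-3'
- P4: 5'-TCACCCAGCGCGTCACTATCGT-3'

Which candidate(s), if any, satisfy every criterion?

P1 (20 nt, A=5 T=6 G=5 C=4): Tm = 64.9 + 41·(9 − 16.4)/20 = 49.7°C ✓; longest run = 2 ✓; 3' end GGC has 3 G/C ✓ — passes.
P2 (26 nt, A=10 T=5 G=5 C=6): Tm = 64.9 + 41·(11 − 16.4)/26 = 56.4°C ✓; longest run = 4 ✓; 3' end AAC has 1 G/C ✓ — passes.
P3 (20 nt, A=8 T=4 G=3 C=5): Tm = 64.9 + 41·(8 − 16.4)/20 = 47.7°C ✓; longest run = 2 ✓; 3' end GAA has 1 G/C ✓ — passes.
P4 (22 nt, A=4 T=5 G=4 C=9): Tm = 64.9 + 41·(13 − 16.4)/22 = 58.6°C ✓; longest run = 3 ✓; 3' end CGT has 2 G/C ✓ — passes.

P1, P2, P3 and P4.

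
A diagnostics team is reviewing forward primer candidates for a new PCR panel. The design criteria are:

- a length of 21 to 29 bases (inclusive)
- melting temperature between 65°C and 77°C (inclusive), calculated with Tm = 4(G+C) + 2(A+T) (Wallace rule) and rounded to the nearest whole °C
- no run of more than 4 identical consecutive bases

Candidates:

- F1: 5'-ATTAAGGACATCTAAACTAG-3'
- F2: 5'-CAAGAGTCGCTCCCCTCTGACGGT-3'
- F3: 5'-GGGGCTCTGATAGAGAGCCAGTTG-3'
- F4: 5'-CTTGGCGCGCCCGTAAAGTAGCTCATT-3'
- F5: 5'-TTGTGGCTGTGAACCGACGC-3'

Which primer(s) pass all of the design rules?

F1 (20 nt, A=9 T=5 G=3 C=3): length 20, outside 21–29 ✗; Tm = 2·14 + 4·6 = 52°C, outside 65–77°C ✗; longest run = 3 ✓ — fails.
F2 (24 nt, A=4 T=5 G=6 C=9): length 24 ✓; Tm = 2·9 + 4·15 = 78°C, outside 65–77°C ✗; longest run = 4 ✓ — fails.
F3 (24 nt, A=5 T=5 G=10 C=4): length 24 ✓; Tm = 2·10 + 4·14 = 76°C ✓; longest run = 4 ✓ — passes.
F4 (27 nt, A=5 T=7 G=7 C=8): length 27 ✓; Tm = 2·12 + 4·15 = 84°C, outside 65–77°C ✗; longest run = 3 ✓ — fails.
F5 (20 nt, A=3 T=5 G=7 C=5): length 20, outside 21–29 ✗; Tm = 2·8 + 4·12 = 64°C, outside 65–77°C ✗; longest run = 2 ✓ — fails.

F3 only.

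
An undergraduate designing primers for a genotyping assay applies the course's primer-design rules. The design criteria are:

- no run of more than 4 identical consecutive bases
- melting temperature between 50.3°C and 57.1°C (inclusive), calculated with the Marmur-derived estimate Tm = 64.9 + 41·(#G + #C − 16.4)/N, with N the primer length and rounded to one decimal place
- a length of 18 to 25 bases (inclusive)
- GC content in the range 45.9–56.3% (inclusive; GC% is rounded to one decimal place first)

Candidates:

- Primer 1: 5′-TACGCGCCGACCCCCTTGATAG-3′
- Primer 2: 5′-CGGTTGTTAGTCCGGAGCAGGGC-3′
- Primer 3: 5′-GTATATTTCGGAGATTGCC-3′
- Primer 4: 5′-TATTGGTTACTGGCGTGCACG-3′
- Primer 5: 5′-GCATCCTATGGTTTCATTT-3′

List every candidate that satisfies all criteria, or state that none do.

Primer 1 (22 nt, A=4 T=4 G=5 C=9): longest run = 5, exceeds 4 ✗; Tm = 64.9 + 41·(14 − 16.4)/22 = 60.4°C, outside 50.3–57.1°C ✗; length 22 ✓; GC 14/22 = 63.6%, outside 45.9–56.3% ✗ — fails.
Primer 2 (23 nt, A=3 T=5 G=10 C=5): longest run = 3 ✓; Tm = 64.9 + 41·(15 − 16.4)/23 = 62.4°C, outside 50.3–57.1°C ✗; length 23 ✓; GC 15/23 = 65.2%, outside 45.9–56.3% ✗ — fails.
Primer 3 (19 nt, A=4 T=7 G=5 C=3): longest run = 3 ✓; Tm = 64.9 + 41·(8 − 16.4)/19 = 46.8°C, outside 50.3–57.1°C ✗; length 19 ✓; GC 8/19 = 42.1%, outside 45.9–56.3% ✗ — fails.
Primer 4 (21 nt, A=3 T=7 G=7 C=4): longest run = 2 ✓; Tm = 64.9 + 41·(11 − 16.4)/21 = 54.4°C ✓; length 21 ✓; GC 11/21 = 52.4% ✓ — passes.
Primer 5 (19 nt, A=3 T=9 G=3 C=4): longest run = 3 ✓; Tm = 64.9 + 41·(7 − 16.4)/19 = 44.6°C, outside 50.3–57.1°C ✗; length 19 ✓; GC 7/19 = 36.8%, outside 45.9–56.3% ✗ — fails.

Primer 4 only.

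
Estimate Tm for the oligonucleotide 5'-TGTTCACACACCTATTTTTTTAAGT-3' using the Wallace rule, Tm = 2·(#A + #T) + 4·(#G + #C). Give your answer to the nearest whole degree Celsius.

Base counts: A=6, T=12, G=2, C=5 (length 25).
Tm = 2·(6+12) + 4·(2+5) = 2·18 + 4·7 = 36 + 28 = 64°C.

64°C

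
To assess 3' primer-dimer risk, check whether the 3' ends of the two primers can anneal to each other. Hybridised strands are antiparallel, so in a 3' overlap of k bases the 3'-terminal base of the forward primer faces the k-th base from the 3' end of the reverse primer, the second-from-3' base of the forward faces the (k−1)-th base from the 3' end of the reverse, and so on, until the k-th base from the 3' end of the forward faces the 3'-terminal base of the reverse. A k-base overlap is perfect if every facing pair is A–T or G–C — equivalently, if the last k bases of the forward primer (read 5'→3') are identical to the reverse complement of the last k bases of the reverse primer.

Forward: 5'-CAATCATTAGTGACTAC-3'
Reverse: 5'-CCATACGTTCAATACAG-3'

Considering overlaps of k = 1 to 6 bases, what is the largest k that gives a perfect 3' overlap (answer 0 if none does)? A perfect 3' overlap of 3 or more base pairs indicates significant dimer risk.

Longest perfect overlap: 1 complementary base pair; below the dimer-risk threshold (threshold 3).

Last 6 bases (5'→3') — forward …GACTAC, reverse …ATACAG.
Reverse complement of the reverse primer's last 6 bases: CTGTAT; its first k bases are the reverse complement of the reverse primer's last k bases, so a perfect k-base overlap needs the forward primer's last k bases to equal them.
Comparing (forward last k vs required): k=1: C vs C ✓; k=2: AC vs CT ✗; k=3: TAC vs CTG ✗; k=4: CTAC vs CTGT ✗; k=5: ACTAC vs CTGTA ✗; k=6: GACTAC vs CTGTAT ✗.
Only k = 1 is perfect, so the longest perfect 3' overlap is 1.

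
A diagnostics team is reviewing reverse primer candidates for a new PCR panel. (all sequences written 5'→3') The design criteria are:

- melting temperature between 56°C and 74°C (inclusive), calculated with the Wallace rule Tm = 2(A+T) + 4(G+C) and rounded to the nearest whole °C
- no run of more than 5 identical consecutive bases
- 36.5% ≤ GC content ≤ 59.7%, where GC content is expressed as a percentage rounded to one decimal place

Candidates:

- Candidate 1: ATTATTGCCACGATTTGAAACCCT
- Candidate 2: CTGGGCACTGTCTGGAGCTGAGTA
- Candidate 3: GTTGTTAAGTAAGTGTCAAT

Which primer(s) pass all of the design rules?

Candidate 1 (24 nt, A=7 T=8 G=3 C=6): Tm = 2·15 + 4·9 = 66°C ✓; longest run = 3 ✓; GC 9/24 = 37.5% ✓ — passes.
Candidate 2 (24 nt, A=4 T=6 G=9 C=5): Tm = 2·10 + 4·14 = 76°C, outside 56–74°C ✗; longest run = 3 ✓; GC 14/24 = 58.3% ✓ — fails.
Candidate 3 (20 nt, A=6 T=8 G=5 C=1): Tm = 2·14 + 4·6 = 52°C, outside 56–74°C ✗; longest run = 2 ✓; GC 6/20 = 30.0%, outside 36.5–59.7% ✗ — fails.

Candidate 1 only.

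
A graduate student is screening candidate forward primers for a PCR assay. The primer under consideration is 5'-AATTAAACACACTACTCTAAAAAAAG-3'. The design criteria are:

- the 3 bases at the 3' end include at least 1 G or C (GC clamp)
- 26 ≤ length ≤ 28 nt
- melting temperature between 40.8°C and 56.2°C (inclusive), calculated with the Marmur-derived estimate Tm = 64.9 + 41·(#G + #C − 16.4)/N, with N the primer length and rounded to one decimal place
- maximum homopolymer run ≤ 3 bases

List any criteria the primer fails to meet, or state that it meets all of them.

Base counts: A=15, T=5, G=1, C=5 (length 26).
GC clamp: 3' end AAG has 1 G/C ✓
length: length 26 ✓
Tm: Tm = 64.9 + 41·(6 − 16.4)/26 = 48.5°C ✓
homopolymer run: longest run = 7, exceeds 3 ✗

Fails: homopolymer run.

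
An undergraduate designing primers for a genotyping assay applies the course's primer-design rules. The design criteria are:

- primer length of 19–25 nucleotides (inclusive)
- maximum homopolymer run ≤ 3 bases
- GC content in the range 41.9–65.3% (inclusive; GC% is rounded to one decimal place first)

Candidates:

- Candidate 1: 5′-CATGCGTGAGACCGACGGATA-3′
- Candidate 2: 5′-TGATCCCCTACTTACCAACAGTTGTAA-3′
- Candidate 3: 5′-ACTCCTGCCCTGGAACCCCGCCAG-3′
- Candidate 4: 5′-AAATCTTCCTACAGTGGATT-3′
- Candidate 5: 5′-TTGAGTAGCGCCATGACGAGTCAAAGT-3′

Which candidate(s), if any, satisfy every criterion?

Candidate 1 (21 nt, A=6 T=3 G=7 C=5): length 21 ✓; longest run = 2 ✓; GC 12/21 = 57.1% ✓ — passes.
Candidate 2 (27 nt, A=8 T=8 G=3 C=8): length 27, outside 19–25 ✗; longest run = 4, exceeds 3 ✗; GC 11/27 = 40.7%, outside 41.9–65.3% ✗ — fails.
Candidate 3 (24 nt, A=4 T=3 G=5 C=12): length 24 ✓; longest run = 4, exceeds 3 ✗; GC 17/24 = 70.8%, outside 41.9–65.3% ✗ — fails.
Candidate 4 (20 nt, A=6 T=7 G=3 C=4): length 20 ✓; longest run = 3 ✓; GC 7/20 = 35.0%, outside 41.9–65.3% ✗ — fails.
Candidate 5 (27 nt, A=8 T=6 G=8 C=5): length 27, outside 19–25 ✗; longest run = 3 ✓; GC 13/27 = 48.1% ✓ — fails.

Candidate 1 only.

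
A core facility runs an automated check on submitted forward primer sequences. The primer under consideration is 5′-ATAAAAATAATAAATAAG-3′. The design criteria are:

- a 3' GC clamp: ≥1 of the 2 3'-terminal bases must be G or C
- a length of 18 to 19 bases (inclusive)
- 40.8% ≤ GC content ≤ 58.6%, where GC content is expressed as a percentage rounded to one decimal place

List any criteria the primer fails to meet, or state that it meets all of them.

Base counts: A=13, T=4, G=1, C=0 (length 18).
GC clamp: 3' end AG has 1 G/C ✓
length: length 18 ✓
GC content: GC 1/18 = 5.6%, outside 40.8–58.6% ✗

Fails: GC content.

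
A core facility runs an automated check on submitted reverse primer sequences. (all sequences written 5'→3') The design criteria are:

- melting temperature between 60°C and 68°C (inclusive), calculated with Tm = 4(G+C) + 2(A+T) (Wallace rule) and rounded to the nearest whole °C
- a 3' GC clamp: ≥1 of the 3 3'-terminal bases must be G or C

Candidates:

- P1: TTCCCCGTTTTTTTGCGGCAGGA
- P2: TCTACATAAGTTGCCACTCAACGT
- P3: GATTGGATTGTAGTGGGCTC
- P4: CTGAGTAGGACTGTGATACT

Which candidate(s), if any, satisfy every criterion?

P2 and P3.

P1 (23 nt, A=2 T=9 G=6 C=6): Tm = 2·11 + 4·12 = 70°C, outside 60–68°C ✗; 3' end GGA has 2 G/C ✓ — fails.
P2 (24 nt, A=7 T=7 G=3 C=7): Tm = 2·14 + 4·10 = 68°C ✓; 3' end CGT has 2 G/C ✓ — passes.
P3 (20 nt, A=3 T=7 G=8 C=2): Tm = 2·10 + 4·10 = 60°C ✓; 3' end CTC has 2 G/C ✓ — passes.
P4 (20 nt, A=5 T=6 G=6 C=3): Tm = 2·11 + 4·9 = 58°C, outside 60–68°C ✗; 3' end ACT has 1 G/C ✓ — fails.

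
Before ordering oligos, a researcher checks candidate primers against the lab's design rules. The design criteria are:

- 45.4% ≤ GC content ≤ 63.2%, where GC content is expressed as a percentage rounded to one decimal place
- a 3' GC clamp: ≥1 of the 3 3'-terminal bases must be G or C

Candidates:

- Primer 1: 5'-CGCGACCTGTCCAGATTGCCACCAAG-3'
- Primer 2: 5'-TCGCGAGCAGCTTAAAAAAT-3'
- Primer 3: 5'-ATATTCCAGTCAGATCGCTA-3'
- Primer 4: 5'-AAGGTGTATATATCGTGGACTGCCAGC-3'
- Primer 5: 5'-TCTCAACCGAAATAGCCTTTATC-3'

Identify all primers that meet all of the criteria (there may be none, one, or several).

Primer 1 (26 nt, A=6 T=4 G=6 C=10): GC 16/26 = 61.5% ✓; 3' end AAG has 1 G/C ✓ — passes.
Primer 2 (20 nt, A=8 T=4 G=4 C=4): GC 8/20 = 40.0%, outside 45.4–63.2% ✗; 3' end AAT has 0 G/C, need ≥1 ✗ — fails.
Primer 3 (20 nt, A=6 T=6 G=3 C=5): GC 8/20 = 40.0%, outside 45.4–63.2% ✗; 3' end CTA has 1 G/C ✓ — fails.
Primer 4 (27 nt, A=7 T=7 G=8 C=5): GC 13/27 = 48.1% ✓; 3' end AGC has 2 G/C ✓ — passes.
Primer 5 (23 nt, A=7 T=7 G=2 C=7): GC 9/23 = 39.1%, outside 45.4–63.2% ✗; 3' end ATC has 1 G/C ✓ — fails.

Primer 1 and Primer 4.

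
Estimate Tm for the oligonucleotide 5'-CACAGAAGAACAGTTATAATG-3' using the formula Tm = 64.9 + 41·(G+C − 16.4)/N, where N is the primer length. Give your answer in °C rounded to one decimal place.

46.5°C

Base counts: A=10, T=4, G=4, C=3; G+C = 7, N = 21.
Tm = 64.9 + 41·(7 − 16.4)/21 = 64.9 + -385.40/21 = 46.5°C.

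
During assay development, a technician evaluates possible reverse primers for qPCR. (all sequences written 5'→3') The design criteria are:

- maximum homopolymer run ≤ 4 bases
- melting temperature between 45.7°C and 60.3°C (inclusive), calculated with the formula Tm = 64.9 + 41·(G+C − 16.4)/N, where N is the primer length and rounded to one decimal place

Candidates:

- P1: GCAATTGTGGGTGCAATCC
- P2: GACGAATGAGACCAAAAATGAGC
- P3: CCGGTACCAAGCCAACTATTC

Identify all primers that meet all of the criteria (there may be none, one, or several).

P1 and P3.

P1 (19 nt, A=4 T=5 G=6 C=4): longest run = 3 ✓; Tm = 64.9 + 41·(10 − 16.4)/19 = 51.1°C ✓ — passes.
P2 (23 nt, A=11 T=2 G=6 C=4): longest run = 5, exceeds 4 ✗; Tm = 64.9 + 41·(10 − 16.4)/23 = 53.5°C ✓ — fails.
P3 (21 nt, A=6 T=4 G=3 C=8): longest run = 2 ✓; Tm = 64.9 + 41·(11 − 16.4)/21 = 54.4°C ✓ — passes.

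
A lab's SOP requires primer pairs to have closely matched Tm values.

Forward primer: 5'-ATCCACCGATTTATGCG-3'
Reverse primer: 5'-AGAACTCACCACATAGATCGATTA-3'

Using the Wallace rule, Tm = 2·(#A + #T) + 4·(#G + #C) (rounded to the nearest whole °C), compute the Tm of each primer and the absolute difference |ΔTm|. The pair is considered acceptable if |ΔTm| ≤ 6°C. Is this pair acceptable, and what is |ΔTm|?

|ΔTm| = 16°C; the pair is not acceptable.

Forward: A=4 T=5 G=3 C=5 → Tm = 2·9 + 4·8 = 50°C.
Reverse: A=10 T=5 G=3 C=6 → Tm = 2·15 + 4·9 = 66°C.
|ΔTm| = |50 − 66| = 16°C, > 6°C.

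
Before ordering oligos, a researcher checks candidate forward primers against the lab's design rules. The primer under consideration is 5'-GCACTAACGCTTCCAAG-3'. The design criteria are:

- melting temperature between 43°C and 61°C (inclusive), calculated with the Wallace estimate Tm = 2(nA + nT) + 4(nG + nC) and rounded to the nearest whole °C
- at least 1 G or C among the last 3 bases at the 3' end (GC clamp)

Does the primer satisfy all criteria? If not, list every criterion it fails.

Meets all criteria.

Base counts: A=5, T=3, G=3, C=6 (length 17).
Tm: Tm = 2·8 + 4·9 = 52°C ✓
GC clamp: 3' end AAG has 1 G/C ✓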